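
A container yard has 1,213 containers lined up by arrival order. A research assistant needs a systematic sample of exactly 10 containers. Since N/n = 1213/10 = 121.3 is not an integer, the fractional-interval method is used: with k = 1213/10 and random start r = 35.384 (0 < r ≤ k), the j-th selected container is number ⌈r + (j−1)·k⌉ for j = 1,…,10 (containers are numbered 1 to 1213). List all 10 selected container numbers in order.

j=1: r + 0k = 35.384 → ⌈·⌉ = 36
j=2: r + 1k = 156.684 → ⌈·⌉ = 157
j=3: r + 2k = 277.984 → ⌈·⌉ = 278
j=4: r + 3k = 399.284 → ⌈·⌉ = 400
j=5: r + 4k = 520.584 → ⌈·⌉ = 521
j=6: r + 5k = 641.884 → ⌈·⌉ = 642
j=7: r + 6k = 763.184 → ⌈·⌉ = 764
j=8: r + 7k = 884.484 → ⌈·⌉ = 885
j=9: r + 8k = 1005.784 → ⌈·⌉ = 1006
j=10: r + 9k = 1127.084 → ⌈·⌉ = 1128

36, 157, 278, 400, 521, 642, 764, 885, 1006, 1128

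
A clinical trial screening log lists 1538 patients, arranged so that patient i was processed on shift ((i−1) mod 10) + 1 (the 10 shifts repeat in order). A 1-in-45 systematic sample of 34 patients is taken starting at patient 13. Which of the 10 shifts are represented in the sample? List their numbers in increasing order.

3, 8

Consecutive selections differ by k = 45, so their shift numbers differ by 45 mod 10 = 5.
gcd(45, 10) = 5, so the sample visits 10/5 = 2 distinct residues mod 10.
Start 13 is shift 3; the shifts hit are 3, 8.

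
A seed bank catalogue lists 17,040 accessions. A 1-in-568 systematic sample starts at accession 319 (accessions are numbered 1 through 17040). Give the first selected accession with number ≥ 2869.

k = 568
Steps past start: ⌈(2869 − 319)/568⌉ = ⌈2550/568⌉ = 5
Selected accession: 319 + 5×568 = 3159

3159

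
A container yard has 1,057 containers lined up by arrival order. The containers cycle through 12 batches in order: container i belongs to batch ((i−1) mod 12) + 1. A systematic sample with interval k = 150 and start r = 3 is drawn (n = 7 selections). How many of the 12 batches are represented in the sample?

Consecutive selections differ by k = 150, so their batch numbers differ by 150 mod 12 = 6.
gcd(150, 12) = 6, so the sample visits 12/6 = 2 distinct residues mod 12.
Start 3 is batch 3; the batches hit are 3, 9.

2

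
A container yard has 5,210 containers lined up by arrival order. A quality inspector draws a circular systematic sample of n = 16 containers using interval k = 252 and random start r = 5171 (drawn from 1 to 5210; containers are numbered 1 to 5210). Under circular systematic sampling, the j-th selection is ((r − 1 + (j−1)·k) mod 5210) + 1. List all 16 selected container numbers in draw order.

5171, 213, 465, 717, 969, 1221, 1473, 1725, 1977, 2229, 2481, 2733, 2985, 3237, 3489, 3741

Selection 1: 5171
Selection 2: 5171 + 252 = 5423 → 5423 − 5210 = 213
Selection 3: 213 + 252 = 465
Selection 4: 465 + 252 = 717
Selection 5: 717 + 252 = 969
Selection 6: 969 + 252 = 1221
Selection 7: 1221 + 252 = 1473
Selection 8: 1473 + 252 = 1725
Selection 9: 1725 + 252 = 1977
Selection 10: 1977 + 252 = 2229
Selection 11: 2229 + 252 = 2481
Selection 12: 2481 + 252 = 2733
Selection 13: 2733 + 252 = 2985
Selection 14: 2985 + 252 = 3237
Selection 15: 3237 + 252 = 3489
Selection 16: 3489 + 252 = 3741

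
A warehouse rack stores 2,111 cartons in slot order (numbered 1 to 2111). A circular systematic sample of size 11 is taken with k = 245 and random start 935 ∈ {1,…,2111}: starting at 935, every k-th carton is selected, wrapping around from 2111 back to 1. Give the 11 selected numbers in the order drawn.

935, 1180, 1425, 1670, 1915, 49, 294, 539, 784, 1029, 1274

Selection 1: 935
Selection 2: 935 + 245 = 1180
Selection 3: 1180 + 245 = 1425
Selection 4: 1425 + 245 = 1670
Selection 5: 1670 + 245 = 1915
Selection 6: 1915 + 245 = 2160 → 2160 − 2111 = 49
Selection 7: 49 + 245 = 294
Selection 8: 294 + 245 = 539
Selection 9: 539 + 245 = 784
Selection 10: 784 + 245 = 1029
Selection 11: 1029 + 245 = 1274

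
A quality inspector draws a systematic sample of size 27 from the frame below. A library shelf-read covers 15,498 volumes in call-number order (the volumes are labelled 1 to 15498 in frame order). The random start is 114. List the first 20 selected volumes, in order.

k = N/n = 15498/27 = 574
volume 1: 114
volume 2: 114 + 574 = 688
volume 3: 688 + 574 = 1262
volume 4: 1262 + 574 = 1836
volume 5: 1836 + 574 = 2410
volume 6: 2410 + 574 = 2984
volume 7: 2984 + 574 = 3558
volume 8: 3558 + 574 = 4132
volume 9: 4132 + 574 = 4706
volume 10: 4706 + 574 = 5280
volume 11: 5280 + 574 = 5854
volume 12: 5854 + 574 = 6428
volume 13: 6428 + 574 = 7002
volume 14: 7002 + 574 = 7576
volume 15: 7576 + 574 = 8150
volume 16: 8150 + 574 = 8724
volume 17: 8724 + 574 = 9298
volume 18: 9298 + 574 = 9872
volume 19: 9872 + 574 = 10446
volume 20: 10446 + 574 = 11020

114, 688, 1262, 1836, 2410, 2984, 3558, 4132, 4706, 5280, 5854, 6428, 7002, 7576, 8150, 8724, 9298, 9872, 10446, 11020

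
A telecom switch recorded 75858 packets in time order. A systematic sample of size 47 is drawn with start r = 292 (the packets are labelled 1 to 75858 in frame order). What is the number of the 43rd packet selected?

68080

k = 75858/47 = 1614
43rd selection = r + (43−1)·k = 292 + 42×1614 = 292 + 67788 = 68080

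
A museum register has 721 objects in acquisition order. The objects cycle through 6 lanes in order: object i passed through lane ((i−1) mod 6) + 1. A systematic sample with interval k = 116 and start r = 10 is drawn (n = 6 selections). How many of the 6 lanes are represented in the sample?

Consecutive selections differ by k = 116, so their lane numbers differ by 116 mod 6 = 2.
gcd(116, 6) = 2, so the sample visits 6/2 = 3 distinct residues mod 6.
Start 10 is lane 4; the lanes hit are 2, 4, 6.

3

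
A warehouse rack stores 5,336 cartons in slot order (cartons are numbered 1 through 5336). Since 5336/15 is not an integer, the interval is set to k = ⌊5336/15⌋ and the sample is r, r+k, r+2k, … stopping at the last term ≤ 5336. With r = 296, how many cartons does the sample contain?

k = ⌊5336/15⌋ = 355
Achieved size = ⌊(5336 − 296)/355⌋ + 1 = ⌊5040/355⌋ + 1 = 14 + 1 = 15
(last selection: 296 + 14×355 = 5266 ≤ 5336; next would be 5621 > 5336)

15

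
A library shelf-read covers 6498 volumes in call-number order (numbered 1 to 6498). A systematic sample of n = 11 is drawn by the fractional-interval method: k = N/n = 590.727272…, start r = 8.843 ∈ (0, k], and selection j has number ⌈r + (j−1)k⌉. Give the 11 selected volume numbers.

9, 600, 1191, 1782, 2372, 2963, 3554, 4144, 4735, 5326, 5917

j=1: r + 0k = 8.843 → ⌈·⌉ = 9
j=2: r + 1k = 599.570272… → ⌈·⌉ = 600
j=3: r + 2k = 1190.297545… → ⌈·⌉ = 1191
j=4: r + 3k = 1781.024818… → ⌈·⌉ = 1782
j=5: r + 4k = 2371.752090… → ⌈·⌉ = 2372
j=6: r + 5k = 2962.479363… → ⌈·⌉ = 2963
j=7: r + 6k = 3553.206636… → ⌈·⌉ = 3554
j=8: r + 7k = 4143.933909… → ⌈·⌉ = 4144
j=9: r + 8k = 4734.661181… → ⌈·⌉ = 4735
j=10: r + 9k = 5325.388454… → ⌈·⌉ = 5326
j=11: r + 10k = 5916.115727… → ⌈·⌉ = 5917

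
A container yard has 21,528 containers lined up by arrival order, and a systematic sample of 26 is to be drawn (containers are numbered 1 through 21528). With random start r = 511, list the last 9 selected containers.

14587, 15415, 16243, 17071, 17899, 18727, 19555, 20383, 21211

k = N/n = 21528/26 = 828
18th selection = 511 + 17×828 = 14587
19th: 14587 + 828 = 15415
20th: 15415 + 828 = 16243
21st: 16243 + 828 = 17071
22nd: 17071 + 828 = 17899
23rd: 17899 + 828 = 18727
24th: 18727 + 828 = 19555
25th: 19555 + 828 = 20383
26th: 20383 + 828 = 21211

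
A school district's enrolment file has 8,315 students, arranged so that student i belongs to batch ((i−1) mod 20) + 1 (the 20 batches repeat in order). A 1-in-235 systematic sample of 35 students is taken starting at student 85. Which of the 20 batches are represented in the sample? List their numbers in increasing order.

Consecutive selections differ by k = 235, so their batch numbers differ by 235 mod 20 = 15.
gcd(235, 20) = 5, so the sample visits 20/5 = 4 distinct residues mod 20.
Start 85 is batch 5; the batches hit are 5, 10, 15, 20.

5, 10, 15, 20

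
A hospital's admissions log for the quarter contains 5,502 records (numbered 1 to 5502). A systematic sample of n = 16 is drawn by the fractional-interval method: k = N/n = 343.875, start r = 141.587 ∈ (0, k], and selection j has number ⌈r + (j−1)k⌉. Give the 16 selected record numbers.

142, 486, 830, 1174, 1518, 1861, 2205, 2549, 2893, 3237, 3581, 3925, 4269, 4612, 4956, 5300

j=1: r + 0k = 141.587 → ⌈·⌉ = 142
j=2: r + 1k = 485.462 → ⌈·⌉ = 486
j=3: r + 2k = 829.337 → ⌈·⌉ = 830
j=4: r + 3k = 1173.212 → ⌈·⌉ = 1174
j=5: r + 4k = 1517.087 → ⌈·⌉ = 1518
j=6: r + 5k = 1860.962 → ⌈·⌉ = 1861
j=7: r + 6k = 2204.837 → ⌈·⌉ = 2205
j=8: r + 7k = 2548.712 → ⌈·⌉ = 2549
j=9: r + 8k = 2892.587 → ⌈·⌉ = 2893
j=10: r + 9k = 3236.462 → ⌈·⌉ = 3237
j=11: r + 10k = 3580.337 → ⌈·⌉ = 3581
j=12: r + 11k = 3924.212 → ⌈·⌉ = 3925
j=13: r + 12k = 4268.087 → ⌈·⌉ = 4269
j=14: r + 13k = 4611.962 → ⌈·⌉ = 4612
j=15: r + 14k = 4955.837 → ⌈·⌉ = 4956
j=16: r + 15k = 5299.712 → ⌈·⌉ = 5300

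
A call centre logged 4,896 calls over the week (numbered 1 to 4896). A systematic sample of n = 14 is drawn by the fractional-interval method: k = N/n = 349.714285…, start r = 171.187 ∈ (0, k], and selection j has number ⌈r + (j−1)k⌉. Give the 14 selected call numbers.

172, 521, 871, 1221, 1571, 1920, 2270, 2620, 2969, 3319, 3669, 4019, 4368, 4718

j=1: r + 0k = 171.187 → ⌈·⌉ = 172
j=2: r + 1k = 520.901285… → ⌈·⌉ = 521
j=3: r + 2k = 870.615571… → ⌈·⌉ = 871
j=4: r + 3k = 1220.329857… → ⌈·⌉ = 1221
j=5: r + 4k = 1570.044142… → ⌈·⌉ = 1571
j=6: r + 5k = 1919.758428… → ⌈·⌉ = 1920
j=7: r + 6k = 2269.472714… → ⌈·⌉ = 2270
j=8: r + 7k = 2619.187 → ⌈·⌉ = 2620
j=9: r + 8k = 2968.901285… → ⌈·⌉ = 2969
j=10: r + 9k = 3318.615571… → ⌈·⌉ = 3319
j=11: r + 10k = 3668.329857… → ⌈·⌉ = 3669
j=12: r + 11k = 4018.044142… → ⌈·⌉ = 4019
j=13: r + 12k = 4367.758428… → ⌈·⌉ = 4368
j=14: r + 13k = 4717.472714… → ⌈·⌉ = 4718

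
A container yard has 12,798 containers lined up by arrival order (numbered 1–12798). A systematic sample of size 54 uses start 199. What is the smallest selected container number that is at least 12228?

k = 12798/54 = 237
Steps past start: ⌈(12228 − 199)/237⌉ = ⌈12029/237⌉ = 51
Selected container: 199 + 51×237 = 12286

12286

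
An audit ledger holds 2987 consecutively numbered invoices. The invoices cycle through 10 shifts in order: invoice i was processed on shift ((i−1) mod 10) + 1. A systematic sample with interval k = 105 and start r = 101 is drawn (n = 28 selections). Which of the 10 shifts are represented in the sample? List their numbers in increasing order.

1, 6

Consecutive selections differ by k = 105, so their shift numbers differ by 105 mod 10 = 5.
gcd(105, 10) = 5, so the sample visits 10/5 = 2 distinct residues mod 10.
Start 101 is shift 1; the shifts hit are 1, 6.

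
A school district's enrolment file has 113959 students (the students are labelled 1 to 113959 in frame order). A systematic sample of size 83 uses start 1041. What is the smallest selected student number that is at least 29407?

k = 113959/83 = 1373
Steps past start: ⌈(29407 − 1041)/1373⌉ = ⌈28366/1373⌉ = 21
Selected student: 1041 + 21×1373 = 29874

29874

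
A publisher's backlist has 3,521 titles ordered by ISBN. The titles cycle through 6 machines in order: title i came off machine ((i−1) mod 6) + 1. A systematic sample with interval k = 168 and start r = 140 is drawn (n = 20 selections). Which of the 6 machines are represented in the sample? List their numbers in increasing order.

Consecutive selections differ by k = 168, so their machine numbers differ by 168 mod 6 = 0.
gcd(168, 6) = 6, so the sample visits 6/6 = 1 distinct residues mod 6.
Start 140 is machine 2; the machines hit are 2.

2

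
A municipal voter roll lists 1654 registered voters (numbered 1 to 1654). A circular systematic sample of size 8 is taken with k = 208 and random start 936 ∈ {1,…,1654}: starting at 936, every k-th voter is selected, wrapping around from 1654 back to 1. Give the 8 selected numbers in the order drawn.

936, 1144, 1352, 1560, 114, 322, 530, 738

Selection 1: 936
Selection 2: 936 + 208 = 1144
Selection 3: 1144 + 208 = 1352
Selection 4: 1352 + 208 = 1560
Selection 5: 1560 + 208 = 1768 → 1768 − 1654 = 114
Selection 6: 114 + 208 = 322
Selection 7: 322 + 208 = 530
Selection 8: 530 + 208 = 738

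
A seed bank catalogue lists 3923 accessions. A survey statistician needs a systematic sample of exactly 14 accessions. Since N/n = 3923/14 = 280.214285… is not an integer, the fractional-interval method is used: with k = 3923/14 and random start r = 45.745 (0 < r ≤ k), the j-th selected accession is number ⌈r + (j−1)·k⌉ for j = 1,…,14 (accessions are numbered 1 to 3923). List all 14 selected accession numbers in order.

46, 326, 607, 887, 1167, 1447, 1728, 2008, 2288, 2568, 2848, 3129, 3409, 3689

j=1: r + 0k = 45.745 → ⌈·⌉ = 46
j=2: r + 1k = 325.959285… → ⌈·⌉ = 326
j=3: r + 2k = 606.173571… → ⌈·⌉ = 607
j=4: r + 3k = 886.387857… → ⌈·⌉ = 887
j=5: r + 4k = 1166.602142… → ⌈·⌉ = 1167
j=6: r + 5k = 1446.816428… → ⌈·⌉ = 1447
j=7: r + 6k = 1727.030714… → ⌈·⌉ = 1728
j=8: r + 7k = 2007.245 → ⌈·⌉ = 2008
j=9: r + 8k = 2287.459285… → ⌈·⌉ = 2288
j=10: r + 9k = 2567.673571… → ⌈·⌉ = 2568
j=11: r + 10k = 2847.887857… → ⌈·⌉ = 2848
j=12: r + 11k = 3128.102142… → ⌈·⌉ = 3129
j=13: r + 12k = 3408.316428… → ⌈·⌉ = 3409
j=14: r + 13k = 3688.530714… → ⌈·⌉ = 3689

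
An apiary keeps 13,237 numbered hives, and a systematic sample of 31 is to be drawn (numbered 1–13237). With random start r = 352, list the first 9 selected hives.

k = N/n = 13237/31 = 427
hive 1: 352
hive 2: 352 + 427 = 779
hive 3: 779 + 427 = 1206
hive 4: 1206 + 427 = 1633
hive 5: 1633 + 427 = 2060
hive 6: 2060 + 427 = 2487
hive 7: 2487 + 427 = 2914
hive 8: 2914 + 427 = 3341
hive 9: 3341 + 427 = 3768

352, 779, 1206, 1633, 2060, 2487, 2914, 3341, 3768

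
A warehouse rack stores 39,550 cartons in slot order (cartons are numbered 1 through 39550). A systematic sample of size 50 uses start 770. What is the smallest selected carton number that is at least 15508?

15799

k = 39550/50 = 791
Steps past start: ⌈(15508 − 770)/791⌉ = ⌈14738/791⌉ = 19
Selected carton: 770 + 19×791 = 15799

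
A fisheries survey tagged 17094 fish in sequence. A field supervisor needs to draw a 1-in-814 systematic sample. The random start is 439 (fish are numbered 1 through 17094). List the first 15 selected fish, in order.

fish 1: 439
fish 2: 439 + 814 = 1253
fish 3: 1253 + 814 = 2067
fish 4: 2067 + 814 = 2881
fish 5: 2881 + 814 = 3695
fish 6: 3695 + 814 = 4509
fish 7: 4509 + 814 = 5323
fish 8: 5323 + 814 = 6137
fish 9: 6137 + 814 = 6951
fish 10: 6951 + 814 = 7765
fish 11: 7765 + 814 = 8579
fish 12: 8579 + 814 = 9393
fish 13: 9393 + 814 = 10207
fish 14: 10207 + 814 = 11021
fish 15: 11021 + 814 = 11835

439, 1253, 2067, 2881, 3695, 4509, 5323, 6137, 6951, 7765, 8579, 9393, 10207, 11021, 11835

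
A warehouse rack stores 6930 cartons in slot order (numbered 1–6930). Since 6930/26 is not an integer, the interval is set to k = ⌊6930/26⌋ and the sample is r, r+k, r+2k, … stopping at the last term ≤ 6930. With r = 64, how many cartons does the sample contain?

k = ⌊6930/26⌋ = 266
Achieved size = ⌊(6930 − 64)/266⌋ + 1 = ⌊6866/266⌋ + 1 = 25 + 1 = 26
(last selection: 64 + 25×266 = 6714 ≤ 6930; next would be 6980 > 6930)

26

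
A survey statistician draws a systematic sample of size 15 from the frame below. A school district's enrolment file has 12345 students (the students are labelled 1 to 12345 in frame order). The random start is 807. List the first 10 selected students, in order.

k = N/n = 12345/15 = 823
student 1: 807
student 2: 807 + 823 = 1630
student 3: 1630 + 823 = 2453
student 4: 2453 + 823 = 3276
student 5: 3276 + 823 = 4099
student 6: 4099 + 823 = 4922
student 7: 4922 + 823 = 5745
student 8: 5745 + 823 = 6568
student 9: 6568 + 823 = 7391
student 10: 7391 + 823 = 8214

807, 1630, 2453, 3276, 4099, 4922, 5745, 6568, 7391, 8214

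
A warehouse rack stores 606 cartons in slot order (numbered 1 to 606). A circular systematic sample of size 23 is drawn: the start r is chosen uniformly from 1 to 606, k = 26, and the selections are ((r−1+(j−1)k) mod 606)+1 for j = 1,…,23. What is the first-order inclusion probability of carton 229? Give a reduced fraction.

23/606

For each position j, as r ranges over 1…606 the j-th selection hits every carton exactly once, so carton 229 is selected for exactly 23 of the 606 starts.
Inclusion probability = 23/606.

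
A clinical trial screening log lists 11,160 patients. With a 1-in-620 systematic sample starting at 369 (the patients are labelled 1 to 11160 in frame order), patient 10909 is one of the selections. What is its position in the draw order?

18

k = 620
position = (10909 − 369)/620 + 1 = 10540/620 + 1 = 17 + 1 = 18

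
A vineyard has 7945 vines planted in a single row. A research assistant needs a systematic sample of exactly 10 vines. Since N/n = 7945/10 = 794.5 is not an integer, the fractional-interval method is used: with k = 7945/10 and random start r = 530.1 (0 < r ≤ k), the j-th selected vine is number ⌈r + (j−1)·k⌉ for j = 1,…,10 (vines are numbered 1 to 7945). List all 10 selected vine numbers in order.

j=1: r + 0k = 530.1 → ⌈·⌉ = 531
j=2: r + 1k = 1324.6 → ⌈·⌉ = 1325
j=3: r + 2k = 2119.1 → ⌈·⌉ = 2120
j=4: r + 3k = 2913.6 → ⌈·⌉ = 2914
j=5: r + 4k = 3708.1 → ⌈·⌉ = 3709
j=6: r + 5k = 4502.6 → ⌈·⌉ = 4503
j=7: r + 6k = 5297.1 → ⌈·⌉ = 5298
j=8: r + 7k = 6091.6 → ⌈·⌉ = 6092
j=9: r + 8k = 6886.1 → ⌈·⌉ = 6887
j=10: r + 9k = 7680.6 → ⌈·⌉ = 7681

531, 1325, 2120, 2914, 3709, 4503, 5298, 6092, 6887, 7681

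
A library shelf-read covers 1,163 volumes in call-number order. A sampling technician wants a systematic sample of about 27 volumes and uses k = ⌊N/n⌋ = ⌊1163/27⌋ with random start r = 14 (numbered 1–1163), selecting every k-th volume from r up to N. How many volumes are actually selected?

k = ⌊1163/27⌋ = 43
Achieved size = ⌊(1163 − 14)/43⌋ + 1 = ⌊1149/43⌋ + 1 = 26 + 1 = 27
(last selection: 14 + 26×43 = 1132 ≤ 1163; next would be 1175 > 1163)

27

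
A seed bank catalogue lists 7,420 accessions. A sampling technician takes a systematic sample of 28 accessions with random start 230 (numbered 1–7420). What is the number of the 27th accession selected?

7120

k = 7420/28 = 265
27th selection = r + (27−1)·k = 230 + 26×265 = 230 + 6890 = 7120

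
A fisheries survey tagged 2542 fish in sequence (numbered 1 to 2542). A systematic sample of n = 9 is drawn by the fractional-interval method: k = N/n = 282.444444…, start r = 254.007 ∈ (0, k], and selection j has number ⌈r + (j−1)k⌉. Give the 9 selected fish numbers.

j=1: r + 0k = 254.007 → ⌈·⌉ = 255
j=2: r + 1k = 536.451444… → ⌈·⌉ = 537
j=3: r + 2k = 818.895888… → ⌈·⌉ = 819
j=4: r + 3k = 1101.340333… → ⌈·⌉ = 1102
j=5: r + 4k = 1383.784777… → ⌈·⌉ = 1384
j=6: r + 5k = 1666.229222… → ⌈·⌉ = 1667
j=7: r + 6k = 1948.673666… → ⌈·⌉ = 1949
j=8: r + 7k = 2231.118111… → ⌈·⌉ = 2232
j=9: r + 8k = 2513.562555… → ⌈·⌉ = 2514

255, 537, 819, 1102, 1384, 1667, 1949, 2232, 2514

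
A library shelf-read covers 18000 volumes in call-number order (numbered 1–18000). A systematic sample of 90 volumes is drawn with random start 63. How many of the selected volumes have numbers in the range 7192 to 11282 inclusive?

k = 18000/90 = 200
First selection ≥ 7192: 63 + ⌈(7192−63)/200⌉·200 = 63 + 36×200 = 7263
Last selection ≤ 11282: 63 + ⌊(11282−63)/200⌋·200 = 63 + 56×200 = 11263
Count = 56 − 36 + 1 = 21

21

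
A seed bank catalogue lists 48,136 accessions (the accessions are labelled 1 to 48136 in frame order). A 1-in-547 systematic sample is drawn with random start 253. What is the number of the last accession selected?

k = 547
88th selection = r + (88−1)·k = 253 + 87×547 = 253 + 47589 = 47842

47842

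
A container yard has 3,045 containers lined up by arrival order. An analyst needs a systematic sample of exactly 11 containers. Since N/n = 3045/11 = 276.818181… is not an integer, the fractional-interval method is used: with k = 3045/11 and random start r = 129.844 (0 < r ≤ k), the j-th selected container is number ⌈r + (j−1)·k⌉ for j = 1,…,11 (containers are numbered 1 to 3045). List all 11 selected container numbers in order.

j=1: r + 0k = 129.844 → ⌈·⌉ = 130
j=2: r + 1k = 406.662181… → ⌈·⌉ = 407
j=3: r + 2k = 683.480363… → ⌈·⌉ = 684
j=4: r + 3k = 960.298545… → ⌈·⌉ = 961
j=5: r + 4k = 1237.116727… → ⌈·⌉ = 1238
j=6: r + 5k = 1513.934909… → ⌈·⌉ = 1514
j=7: r + 6k = 1790.753090… → ⌈·⌉ = 1791
j=8: r + 7k = 2067.571272… → ⌈·⌉ = 2068
j=9: r + 8k = 2344.389454… → ⌈·⌉ = 2345
j=10: r + 9k = 2621.207636… → ⌈·⌉ = 2622
j=11: r + 10k = 2898.025818… → ⌈·⌉ = 2899

130, 407, 684, 961, 1238, 1514, 1791, 2068, 2345, 2622, 2899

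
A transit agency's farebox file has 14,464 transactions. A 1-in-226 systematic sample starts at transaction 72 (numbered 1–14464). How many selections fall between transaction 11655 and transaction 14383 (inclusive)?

k = 226
First selection ≥ 11655: 72 + ⌈(11655−72)/226⌉·226 = 72 + 52×226 = 11824
Last selection ≤ 14383: 72 + ⌊(14383−72)/226⌋·226 = 72 + 63×226 = 14310
Count = 63 − 52 + 1 = 12

12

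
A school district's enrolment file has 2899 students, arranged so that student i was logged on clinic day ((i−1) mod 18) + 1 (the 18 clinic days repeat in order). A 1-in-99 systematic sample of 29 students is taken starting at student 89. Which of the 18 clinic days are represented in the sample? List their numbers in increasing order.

Consecutive selections differ by k = 99, so their clinic day numbers differ by 99 mod 18 = 9.
gcd(99, 18) = 9, so the sample visits 18/9 = 2 distinct residues mod 18.
Start 89 is clinic day 17; the clinic days hit are 8, 17.

8, 17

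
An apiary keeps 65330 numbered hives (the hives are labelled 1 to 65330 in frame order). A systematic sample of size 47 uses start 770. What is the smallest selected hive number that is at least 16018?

16060

k = 65330/47 = 1390
Steps past start: ⌈(16018 − 770)/1390⌉ = ⌈15248/1390⌉ = 11
Selected hive: 770 + 11×1390 = 16060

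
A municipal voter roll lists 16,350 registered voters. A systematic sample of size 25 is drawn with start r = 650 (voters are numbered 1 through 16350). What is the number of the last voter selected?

16346

k = 16350/25 = 654
25th selection = r + (25−1)·k = 650 + 24×654 = 650 + 15696 = 16346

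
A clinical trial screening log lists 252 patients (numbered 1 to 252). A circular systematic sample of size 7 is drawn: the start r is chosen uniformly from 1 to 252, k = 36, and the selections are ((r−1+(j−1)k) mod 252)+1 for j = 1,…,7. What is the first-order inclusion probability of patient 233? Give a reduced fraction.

For each position j, as r ranges over 1…252 the j-th selection hits every patient exactly once, so patient 233 is selected for exactly 7 of the 252 starts.
Inclusion probability = 7/252 = 1/36.

1/36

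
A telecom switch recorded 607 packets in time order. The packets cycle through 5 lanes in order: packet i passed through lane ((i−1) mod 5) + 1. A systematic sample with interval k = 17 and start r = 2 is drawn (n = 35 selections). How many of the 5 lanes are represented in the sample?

5

Consecutive selections differ by k = 17, so their lane numbers differ by 17 mod 5 = 2.
gcd(17, 5) = 1, so the sample visits 5/1 = 5 distinct residues mod 5.
Start 2 is lane 2; the lanes hit are 1, 2, 3, 4, 5.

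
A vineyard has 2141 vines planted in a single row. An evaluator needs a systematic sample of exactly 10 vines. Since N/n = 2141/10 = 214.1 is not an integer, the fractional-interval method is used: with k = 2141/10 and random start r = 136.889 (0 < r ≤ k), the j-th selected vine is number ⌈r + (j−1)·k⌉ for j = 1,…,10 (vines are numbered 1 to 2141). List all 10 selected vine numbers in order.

j=1: r + 0k = 136.889 → ⌈·⌉ = 137
j=2: r + 1k = 350.989 → ⌈·⌉ = 351
j=3: r + 2k = 565.089 → ⌈·⌉ = 566
j=4: r + 3k = 779.189 → ⌈·⌉ = 780
j=5: r + 4k = 993.289 → ⌈·⌉ = 994
j=6: r + 5k = 1207.389 → ⌈·⌉ = 1208
j=7: r + 6k = 1421.489 → ⌈·⌉ = 1422
j=8: r + 7k = 1635.589 → ⌈·⌉ = 1636
j=9: r + 8k = 1849.689 → ⌈·⌉ = 1850
j=10: r + 9k = 2063.789 → ⌈·⌉ = 2064

137, 351, 566, 780, 994, 1208, 1422, 1636, 1850, 2064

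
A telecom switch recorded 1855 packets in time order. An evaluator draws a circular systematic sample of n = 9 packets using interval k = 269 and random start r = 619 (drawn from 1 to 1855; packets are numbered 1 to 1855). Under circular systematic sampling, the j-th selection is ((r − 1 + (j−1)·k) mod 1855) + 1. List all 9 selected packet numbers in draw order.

Selection 1: 619
Selection 2: 619 + 269 = 888
Selection 3: 888 + 269 = 1157
Selection 4: 1157 + 269 = 1426
Selection 5: 1426 + 269 = 1695
Selection 6: 1695 + 269 = 1964 → 1964 − 1855 = 109
Selection 7: 109 + 269 = 378
Selection 8: 378 + 269 = 647
Selection 9: 647 + 269 = 916

619, 888, 1157, 1426, 1695, 109, 378, 647, 916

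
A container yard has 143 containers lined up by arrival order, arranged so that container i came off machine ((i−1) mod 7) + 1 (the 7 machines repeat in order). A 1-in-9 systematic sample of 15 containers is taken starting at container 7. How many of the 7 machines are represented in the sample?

7

Consecutive selections differ by k = 9, so their machine numbers differ by 9 mod 7 = 2.
gcd(9, 7) = 1, so the sample visits 7/1 = 7 distinct residues mod 7.
Start 7 is machine 7; the machines hit are 1, 2, 3, 4, 5, 6, 7.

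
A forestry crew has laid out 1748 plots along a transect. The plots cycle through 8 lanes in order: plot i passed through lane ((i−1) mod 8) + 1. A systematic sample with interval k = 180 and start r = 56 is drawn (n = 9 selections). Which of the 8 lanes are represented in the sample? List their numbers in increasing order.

Consecutive selections differ by k = 180, so their lane numbers differ by 180 mod 8 = 4.
gcd(180, 8) = 4, so the sample visits 8/4 = 2 distinct residues mod 8.
Start 56 is lane 8; the lanes hit are 4, 8.

4, 8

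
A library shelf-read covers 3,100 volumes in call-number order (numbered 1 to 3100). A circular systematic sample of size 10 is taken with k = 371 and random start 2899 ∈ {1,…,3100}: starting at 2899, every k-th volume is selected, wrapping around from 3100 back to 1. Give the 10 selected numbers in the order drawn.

Selection 1: 2899
Selection 2: 2899 + 371 = 3270 → 3270 − 3100 = 170
Selection 3: 170 + 371 = 541
Selection 4: 541 + 371 = 912
Selection 5: 912 + 371 = 1283
Selection 6: 1283 + 371 = 1654
Selection 7: 1654 + 371 = 2025
Selection 8: 2025 + 371 = 2396
Selection 9: 2396 + 371 = 2767
Selection 10: 2767 + 371 = 3138 → 3138 − 3100 = 38

2899, 170, 541, 912, 1283, 1654, 2025, 2396, 2767, 38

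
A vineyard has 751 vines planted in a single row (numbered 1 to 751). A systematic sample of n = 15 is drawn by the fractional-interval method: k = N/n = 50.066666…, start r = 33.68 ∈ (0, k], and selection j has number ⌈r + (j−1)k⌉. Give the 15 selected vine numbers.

34, 84, 134, 184, 234, 285, 335, 385, 435, 485, 535, 585, 635, 685, 735

j=1: r + 0k = 33.68 → ⌈·⌉ = 34
j=2: r + 1k = 83.746666… → ⌈·⌉ = 84
j=3: r + 2k = 133.813333… → ⌈·⌉ = 134
j=4: r + 3k = 183.88 → ⌈·⌉ = 184
j=5: r + 4k = 233.946666… → ⌈·⌉ = 234
j=6: r + 5k = 284.013333… → ⌈·⌉ = 285
j=7: r + 6k = 334.08 → ⌈·⌉ = 335
j=8: r + 7k = 384.146666… → ⌈·⌉ = 385
j=9: r + 8k = 434.213333… → ⌈·⌉ = 435
j=10: r + 9k = 484.28 → ⌈·⌉ = 485
j=11: r + 10k = 534.346666… → ⌈·⌉ = 535
j=12: r + 11k = 584.413333… → ⌈·⌉ = 585
j=13: r + 12k = 634.48 → ⌈·⌉ = 635
j=14: r + 13k = 684.546666… → ⌈·⌉ = 685
j=15: r + 14k = 734.613333… → ⌈·⌉ = 735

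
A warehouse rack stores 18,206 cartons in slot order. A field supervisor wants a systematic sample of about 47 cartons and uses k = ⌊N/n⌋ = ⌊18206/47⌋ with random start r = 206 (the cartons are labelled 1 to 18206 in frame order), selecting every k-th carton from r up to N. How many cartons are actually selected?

47

k = ⌊18206/47⌋ = 387
Achieved size = ⌊(18206 − 206)/387⌋ + 1 = ⌊18000/387⌋ + 1 = 46 + 1 = 47
(last selection: 206 + 46×387 = 18008 ≤ 18206; next would be 18395 > 18206)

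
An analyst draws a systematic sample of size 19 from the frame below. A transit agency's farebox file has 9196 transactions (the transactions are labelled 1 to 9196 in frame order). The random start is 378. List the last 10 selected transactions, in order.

4734, 5218, 5702, 6186, 6670, 7154, 7638, 8122, 8606, 9090

k = N/n = 9196/19 = 484
10th selection = 378 + 9×484 = 4734
11th: 4734 + 484 = 5218
12th: 5218 + 484 = 5702
13th: 5702 + 484 = 6186
14th: 6186 + 484 = 6670
15th: 6670 + 484 = 7154
16th: 7154 + 484 = 7638
17th: 7638 + 484 = 8122
18th: 8122 + 484 = 8606
19th: 8606 + 484 = 9090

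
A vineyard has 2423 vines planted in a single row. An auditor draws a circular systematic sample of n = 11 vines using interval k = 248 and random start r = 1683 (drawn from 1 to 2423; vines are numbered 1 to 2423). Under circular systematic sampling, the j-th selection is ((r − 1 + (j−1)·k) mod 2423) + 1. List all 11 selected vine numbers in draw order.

1683, 1931, 2179, 4, 252, 500, 748, 996, 1244, 1492, 1740

Selection 1: 1683
Selection 2: 1683 + 248 = 1931
Selection 3: 1931 + 248 = 2179
Selection 4: 2179 + 248 = 2427 → 2427 − 2423 = 4
Selection 5: 4 + 248 = 252
Selection 6: 252 + 248 = 500
Selection 7: 500 + 248 = 748
Selection 8: 748 + 248 = 996
Selection 9: 996 + 248 = 1244
Selection 10: 1244 + 248 = 1492
Selection 11: 1492 + 248 = 1740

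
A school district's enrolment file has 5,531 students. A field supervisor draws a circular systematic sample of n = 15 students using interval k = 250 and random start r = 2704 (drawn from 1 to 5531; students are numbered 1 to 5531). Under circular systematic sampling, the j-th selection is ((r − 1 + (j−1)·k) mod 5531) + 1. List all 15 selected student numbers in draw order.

Selection 1: 2704
Selection 2: 2704 + 250 = 2954
Selection 3: 2954 + 250 = 3204
Selection 4: 3204 + 250 = 3454
Selection 5: 3454 + 250 = 3704
Selection 6: 3704 + 250 = 3954
Selection 7: 3954 + 250 = 4204
Selection 8: 4204 + 250 = 4454
Selection 9: 4454 + 250 = 4704
Selection 10: 4704 + 250 = 4954
Selection 11: 4954 + 250 = 5204
Selection 12: 5204 + 250 = 5454
Selection 13: 5454 + 250 = 5704 → 5704 − 5531 = 173
Selection 14: 173 + 250 = 423
Selection 15: 423 + 250 = 673

2704, 2954, 3204, 3454, 3704, 3954, 4204, 4454, 4704, 4954, 5204, 5454, 173, 423, 673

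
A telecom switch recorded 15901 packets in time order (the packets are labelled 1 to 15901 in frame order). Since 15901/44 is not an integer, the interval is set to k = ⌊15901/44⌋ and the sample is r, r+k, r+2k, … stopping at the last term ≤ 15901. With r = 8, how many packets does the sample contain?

45

k = ⌊15901/44⌋ = 361
Achieved size = ⌊(15901 − 8)/361⌋ + 1 = ⌊15893/361⌋ + 1 = 44 + 1 = 45
(last selection: 8 + 44×361 = 15892 ≤ 15901; next would be 16253 > 15901)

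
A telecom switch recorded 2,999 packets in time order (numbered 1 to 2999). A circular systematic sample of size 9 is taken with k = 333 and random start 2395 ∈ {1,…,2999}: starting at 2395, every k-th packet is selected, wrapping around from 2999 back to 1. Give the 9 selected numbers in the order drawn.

Selection 1: 2395
Selection 2: 2395 + 333 = 2728
Selection 3: 2728 + 333 = 3061 → 3061 − 2999 = 62
Selection 4: 62 + 333 = 395
Selection 5: 395 + 333 = 728
Selection 6: 728 + 333 = 1061
Selection 7: 1061 + 333 = 1394
Selection 8: 1394 + 333 = 1727
Selection 9: 1727 + 333 = 2060

2395, 2728, 62, 395, 728, 1061, 1394, 1727, 2060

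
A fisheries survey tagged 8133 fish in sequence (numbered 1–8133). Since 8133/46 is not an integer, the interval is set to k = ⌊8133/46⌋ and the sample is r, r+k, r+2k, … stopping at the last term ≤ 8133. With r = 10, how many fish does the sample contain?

47

k = ⌊8133/46⌋ = 176
Achieved size = ⌊(8133 − 10)/176⌋ + 1 = ⌊8123/176⌋ + 1 = 46 + 1 = 47
(last selection: 10 + 46×176 = 8106 ≤ 8133; next would be 8282 > 8133)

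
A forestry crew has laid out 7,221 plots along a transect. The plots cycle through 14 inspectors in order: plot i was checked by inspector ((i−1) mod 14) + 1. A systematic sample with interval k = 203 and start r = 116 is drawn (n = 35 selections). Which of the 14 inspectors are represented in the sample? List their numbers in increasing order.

4, 11

Consecutive selections differ by k = 203, so their inspector numbers differ by 203 mod 14 = 7.
gcd(203, 14) = 7, so the sample visits 14/7 = 2 distinct residues mod 14.
Start 116 is inspector 4; the inspectors hit are 4, 11.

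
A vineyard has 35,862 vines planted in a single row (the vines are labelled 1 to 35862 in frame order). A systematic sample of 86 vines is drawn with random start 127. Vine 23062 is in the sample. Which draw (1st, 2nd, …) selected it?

56

k = 35862/86 = 417
position = (23062 − 127)/417 + 1 = 22935/417 + 1 = 55 + 1 = 56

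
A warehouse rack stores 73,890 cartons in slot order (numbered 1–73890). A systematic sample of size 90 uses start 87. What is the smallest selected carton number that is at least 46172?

46884

k = 73890/90 = 821
Steps past start: ⌈(46172 − 87)/821⌉ = ⌈46085/821⌉ = 57
Selected carton: 87 + 57×821 = 46884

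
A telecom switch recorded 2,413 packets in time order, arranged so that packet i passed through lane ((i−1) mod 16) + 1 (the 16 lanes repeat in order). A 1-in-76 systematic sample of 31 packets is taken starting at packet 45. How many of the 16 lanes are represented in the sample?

4

Consecutive selections differ by k = 76, so their lane numbers differ by 76 mod 16 = 12.
gcd(76, 16) = 4, so the sample visits 16/4 = 4 distinct residues mod 16.
Start 45 is lane 13; the lanes hit are 1, 5, 9, 13.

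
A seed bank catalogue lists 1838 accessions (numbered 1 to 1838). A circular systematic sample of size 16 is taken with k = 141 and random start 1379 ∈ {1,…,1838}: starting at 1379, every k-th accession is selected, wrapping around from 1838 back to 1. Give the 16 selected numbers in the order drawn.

1379, 1520, 1661, 1802, 105, 246, 387, 528, 669, 810, 951, 1092, 1233, 1374, 1515, 1656

Selection 1: 1379
Selection 2: 1379 + 141 = 1520
Selection 3: 1520 + 141 = 1661
Selection 4: 1661 + 141 = 1802
Selection 5: 1802 + 141 = 1943 → 1943 − 1838 = 105
Selection 6: 105 + 141 = 246
Selection 7: 246 + 141 = 387
Selection 8: 387 + 141 = 528
Selection 9: 528 + 141 = 669
Selection 10: 669 + 141 = 810
Selection 11: 810 + 141 = 951
Selection 12: 951 + 141 = 1092
Selection 13: 1092 + 141 = 1233
Selection 14: 1233 + 141 = 1374
Selection 15: 1374 + 141 = 1515
Selection 16: 1515 + 141 = 1656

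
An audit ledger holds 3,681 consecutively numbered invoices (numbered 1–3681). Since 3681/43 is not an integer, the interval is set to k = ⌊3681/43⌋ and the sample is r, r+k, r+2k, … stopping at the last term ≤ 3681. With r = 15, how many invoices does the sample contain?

44

k = ⌊3681/43⌋ = 85
Achieved size = ⌊(3681 − 15)/85⌋ + 1 = ⌊3666/85⌋ + 1 = 43 + 1 = 44
(last selection: 15 + 43×85 = 3670 ≤ 3681; next would be 3755 > 3681)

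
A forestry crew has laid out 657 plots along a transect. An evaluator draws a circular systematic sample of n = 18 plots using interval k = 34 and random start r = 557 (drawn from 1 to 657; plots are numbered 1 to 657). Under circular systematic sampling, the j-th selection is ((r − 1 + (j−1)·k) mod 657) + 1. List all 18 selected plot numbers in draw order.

Selection 1: 557
Selection 2: 557 + 34 = 591
Selection 3: 591 + 34 = 625
Selection 4: 625 + 34 = 659 → 659 − 657 = 2
Selection 5: 2 + 34 = 36
Selection 6: 36 + 34 = 70
Selection 7: 70 + 34 = 104
Selection 8: 104 + 34 = 138
Selection 9: 138 + 34 = 172
Selection 10: 172 + 34 = 206
Selection 11: 206 + 34 = 240
Selection 12: 240 + 34 = 274
Selection 13: 274 + 34 = 308
Selection 14: 308 + 34 = 342
Selection 15: 342 + 34 = 376
Selection 16: 376 + 34 = 410
Selection 17: 410 + 34 = 444
Selection 18: 444 + 34 = 478

557, 591, 625, 2, 36, 70, 104, 138, 172, 206, 240, 274, 308, 342, 376, 410, 444, 478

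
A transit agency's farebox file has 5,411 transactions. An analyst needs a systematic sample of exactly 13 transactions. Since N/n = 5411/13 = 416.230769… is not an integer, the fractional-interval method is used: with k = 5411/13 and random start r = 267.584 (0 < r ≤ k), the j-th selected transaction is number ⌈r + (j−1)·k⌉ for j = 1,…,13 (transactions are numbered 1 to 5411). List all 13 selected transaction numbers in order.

j=1: r + 0k = 267.584 → ⌈·⌉ = 268
j=2: r + 1k = 683.814769… → ⌈·⌉ = 684
j=3: r + 2k = 1100.045538… → ⌈·⌉ = 1101
j=4: r + 3k = 1516.276307… → ⌈·⌉ = 1517
j=5: r + 4k = 1932.507076… → ⌈·⌉ = 1933
j=6: r + 5k = 2348.737846… → ⌈·⌉ = 2349
j=7: r + 6k = 2764.968615… → ⌈·⌉ = 2765
j=8: r + 7k = 3181.199384… → ⌈·⌉ = 3182
j=9: r + 8k = 3597.430153… → ⌈·⌉ = 3598
j=10: r + 9k = 4013.660923… → ⌈·⌉ = 4014
j=11: r + 10k = 4429.891692… → ⌈·⌉ = 4430
j=12: r + 11k = 4846.122461… → ⌈·⌉ = 4847
j=13: r + 12k = 5262.353230… → ⌈·⌉ = 5263

268, 684, 1101, 1517, 1933, 2349, 2765, 3182, 3598, 4014, 4430, 4847, 5263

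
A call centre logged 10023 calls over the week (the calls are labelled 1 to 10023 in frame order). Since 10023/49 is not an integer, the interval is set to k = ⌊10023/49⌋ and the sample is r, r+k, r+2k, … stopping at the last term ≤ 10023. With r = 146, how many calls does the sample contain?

49

k = ⌊10023/49⌋ = 204
Achieved size = ⌊(10023 − 146)/204⌋ + 1 = ⌊9877/204⌋ + 1 = 48 + 1 = 49
(last selection: 146 + 48×204 = 9938 ≤ 10023; next would be 10142 > 10023)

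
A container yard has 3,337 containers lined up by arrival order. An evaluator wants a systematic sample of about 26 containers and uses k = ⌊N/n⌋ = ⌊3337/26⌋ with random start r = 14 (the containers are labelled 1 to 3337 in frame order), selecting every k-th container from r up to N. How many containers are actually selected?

26

k = ⌊3337/26⌋ = 128
Achieved size = ⌊(3337 − 14)/128⌋ + 1 = ⌊3323/128⌋ + 1 = 25 + 1 = 26
(last selection: 14 + 25×128 = 3214 ≤ 3337; next would be 3342 > 3337)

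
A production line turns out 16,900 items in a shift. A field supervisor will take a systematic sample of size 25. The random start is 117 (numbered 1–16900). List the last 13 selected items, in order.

k = N/n = 16900/25 = 676
13th selection = 117 + 12×676 = 8229
14th: 8229 + 676 = 8905
15th: 8905 + 676 = 9581
16th: 9581 + 676 = 10257
17th: 10257 + 676 = 10933
18th: 10933 + 676 = 11609
19th: 11609 + 676 = 12285
20th: 12285 + 676 = 12961
21st: 12961 + 676 = 13637
22nd: 13637 + 676 = 14313
23rd: 14313 + 676 = 14989
24th: 14989 + 676 = 15665
25th: 15665 + 676 = 16341

8229, 8905, 9581, 10257, 10933, 11609, 12285, 12961, 13637, 14313, 14989, 15665, 16341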